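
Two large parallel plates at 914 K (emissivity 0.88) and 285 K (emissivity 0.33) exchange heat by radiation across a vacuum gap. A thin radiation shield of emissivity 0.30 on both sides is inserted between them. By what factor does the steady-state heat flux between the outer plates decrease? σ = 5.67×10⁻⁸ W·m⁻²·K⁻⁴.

factor ≈ 2.79

Without shield: q₀ = σΔ(T⁴)/(1/ε₁+1/ε₂−1) with denominator 3.167.
With shield the two gaps are in series; the resistances add: (1/ε₁+1/ε_s−1)+(1/ε_s+1/ε₂−1) = 3.470+5.364 = 8.833.
Heat-flux ratio q₀/q = 8.833/3.167.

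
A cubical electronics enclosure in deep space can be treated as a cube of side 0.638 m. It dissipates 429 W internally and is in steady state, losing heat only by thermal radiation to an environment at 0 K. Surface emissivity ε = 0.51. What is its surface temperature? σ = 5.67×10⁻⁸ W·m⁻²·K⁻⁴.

T ≈ 279 K

Steady state: internal power = radiated power, P = εσA T⁴.
Radiating area A = 6L² = 2.442 m².
T⁴ = P/(εσA) = 429/(0.51·5.67×10⁻⁸·2.442) = 6.075×10⁹ K⁴.
T = (6.075×10⁹)^(1/4).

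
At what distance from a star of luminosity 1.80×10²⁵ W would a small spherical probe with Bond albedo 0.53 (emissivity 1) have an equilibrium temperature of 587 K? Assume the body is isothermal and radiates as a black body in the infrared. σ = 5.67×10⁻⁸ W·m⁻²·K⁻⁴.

For an isothermal black-emitting sphere, (1−a)S·πr² = σ·4πr²·T⁴ ⇒ S = 4σT⁴/(1−a).
S = 4·5.67×10⁻⁸·(587)⁴/0.470 = 57290 W/m².
Flux falls as S = L/(4πd²), so d = √(L/(4πS)) = √(1.80×10²⁵/(4π·57290)).

d ≈ 5.00×10⁹ m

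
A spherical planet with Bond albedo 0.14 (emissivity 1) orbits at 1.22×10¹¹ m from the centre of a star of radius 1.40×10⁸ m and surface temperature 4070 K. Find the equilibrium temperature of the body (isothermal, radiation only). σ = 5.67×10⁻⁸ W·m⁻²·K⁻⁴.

The star's surface emits σT_*⁴; at distance d the flux is S = σT_*⁴(R_*/d)².
S = 5.67×10⁻⁸·(4070)⁴·(1.40×10⁸/1.22×10¹¹)² = 20.49 W/m².
For an isothermal sphere T⁴ = (1−a)S/(4σ) = 7.769×10⁷ K⁴.

T ≈ 93.9 K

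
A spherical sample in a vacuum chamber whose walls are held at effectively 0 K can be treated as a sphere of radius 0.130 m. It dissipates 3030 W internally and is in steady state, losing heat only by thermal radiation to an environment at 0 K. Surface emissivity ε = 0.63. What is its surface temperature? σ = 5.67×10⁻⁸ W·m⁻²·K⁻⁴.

T ≈ 795 K

Steady state: internal power = radiated power, P = εσA T⁴.
Radiating area A = 4πr² = 0.2124 m².
T⁴ = P/(εσA) = 3030/(0.63·5.67×10⁻⁸·0.2124) = 3.994×10¹¹ K⁴.
T = (3.994×10¹¹)^(1/4).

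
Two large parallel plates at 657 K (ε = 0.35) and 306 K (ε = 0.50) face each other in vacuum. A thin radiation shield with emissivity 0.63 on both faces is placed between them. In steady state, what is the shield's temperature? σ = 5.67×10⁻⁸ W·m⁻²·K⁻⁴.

In steady state the net flux on the hot side equals that on the cold side.
σ(T₁⁴−T_s⁴)/D₁ = σ(T_s⁴−T₂⁴)/D₂, with D₁ = 1/ε₁+1/ε_s−1 = 3.444, D₂ = 1/ε_s+1/ε₂−1 = 2.587.
Solve for T_s⁴: T_s⁴ = (D₂·T₁⁴ + D₁·T₂⁴)/(D₁+D₂) = 8.493×10¹⁰ K⁴.

T_s ≈ 540 K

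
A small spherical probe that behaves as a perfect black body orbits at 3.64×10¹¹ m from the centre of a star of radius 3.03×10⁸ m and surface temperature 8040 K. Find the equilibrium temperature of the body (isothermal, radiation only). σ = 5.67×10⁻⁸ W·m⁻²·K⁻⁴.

T ≈ 164 K

The star's surface emits σT_*⁴; at distance d the flux is S = σT_*⁴(R_*/d)².
S = 5.67×10⁻⁸·(8040)⁴·(3.03×10⁸/3.64×10¹¹)² = 164.2 W/m².
For an isothermal sphere T⁴ = (1−a)S/(4σ) = 7.238×10⁸ K⁴.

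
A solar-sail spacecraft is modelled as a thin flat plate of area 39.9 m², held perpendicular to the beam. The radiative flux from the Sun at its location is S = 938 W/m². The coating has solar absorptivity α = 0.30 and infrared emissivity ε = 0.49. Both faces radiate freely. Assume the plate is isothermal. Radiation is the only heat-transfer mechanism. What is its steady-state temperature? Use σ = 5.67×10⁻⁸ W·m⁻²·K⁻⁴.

T ≈ 267 K

At equilibrium, absorbed power = emitted power.
Absorbing cross-section = A = 39.90 m²; emitting surface = 2A = 79.80 m² (ratio 2).
αS·A_cross = εσ·A_surf·T⁴  ⇒  T⁴ = αS/(ε·2σ).
T⁴ = 0.300·938/(0.49·2·5.67×10⁻⁸) = 5.064×10⁹ K⁴.
T = (5.064×10⁹)^(1/4).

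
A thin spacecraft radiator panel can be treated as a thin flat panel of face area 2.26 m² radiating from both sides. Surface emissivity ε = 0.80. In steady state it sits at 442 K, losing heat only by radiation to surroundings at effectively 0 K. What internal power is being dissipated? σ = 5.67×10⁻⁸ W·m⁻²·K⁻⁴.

P ≈ 7830 W

Steady state: P = εσA T⁴.
A = 2·2.26 = 4.520 m²; T⁴ = (442)⁴ = 3.817×10¹⁰ K⁴.
P = 0.80 × 5.67×10⁻⁸ × 4.520 × 3.817×10¹⁰.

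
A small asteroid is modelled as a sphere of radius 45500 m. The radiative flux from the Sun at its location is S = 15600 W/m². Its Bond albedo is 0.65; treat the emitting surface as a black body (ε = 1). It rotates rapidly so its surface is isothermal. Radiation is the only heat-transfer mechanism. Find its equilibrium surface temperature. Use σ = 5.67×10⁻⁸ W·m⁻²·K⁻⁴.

T ≈ 394 K

At equilibrium, absorbed power = emitted power.
Absorbing cross-section = πr² = 6.504×10⁹ m²; emitting surface = 4πr² = 2.602×10¹⁰ m² (ratio 4).
(1−a)S·A_cross = εσ·A_surf·T⁴  ⇒  T⁴ = (1−a)S/(4σ).
T⁴ = 0.350·15600/(4·5.67×10⁻⁸) = 2.407×10¹⁰ K⁴.
T = (2.407×10¹⁰)^(1/4).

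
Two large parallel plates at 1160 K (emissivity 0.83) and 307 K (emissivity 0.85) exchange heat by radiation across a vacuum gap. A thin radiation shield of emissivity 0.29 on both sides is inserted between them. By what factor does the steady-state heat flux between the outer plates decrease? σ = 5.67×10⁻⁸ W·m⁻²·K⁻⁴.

Without shield: q₀ = σΔ(T⁴)/(1/ε₁+1/ε₂−1) with denominator 1.381.
With shield the two gaps are in series; the resistances add: (1/ε₁+1/ε_s−1)+(1/ε_s+1/ε₂−1) = 3.653+3.625 = 7.278.
Heat-flux ratio q₀/q = 7.278/1.381.

factor ≈ 5.27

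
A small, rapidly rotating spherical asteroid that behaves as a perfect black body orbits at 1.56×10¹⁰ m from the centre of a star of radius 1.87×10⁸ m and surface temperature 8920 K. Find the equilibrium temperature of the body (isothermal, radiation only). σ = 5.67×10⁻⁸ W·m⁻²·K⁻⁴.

The star's surface emits σT_*⁴; at distance d the flux is S = σT_*⁴(R_*/d)².
S = 5.67×10⁻⁸·(8920)⁴·(1.87×10⁸/1.56×10¹⁰)² = 51580 W/m².
For an isothermal sphere T⁴ = (1−a)S/(4σ) = 2.274×10¹¹ K⁴.

T ≈ 691 K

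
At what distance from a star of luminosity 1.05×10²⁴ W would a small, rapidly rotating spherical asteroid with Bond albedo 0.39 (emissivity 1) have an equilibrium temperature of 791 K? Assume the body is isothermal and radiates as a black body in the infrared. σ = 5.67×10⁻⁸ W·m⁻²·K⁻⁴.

d ≈ 7.58×10⁸ m

For an isothermal black-emitting sphere, (1−a)S·πr² = σ·4πr²·T⁴ ⇒ S = 4σT⁴/(1−a).
S = 4·5.67×10⁻⁸·(791)⁴/0.610 = 1.456×10⁵ W/m².
Flux falls as S = L/(4πd²), so d = √(L/(4πS)) = √(1.05×10²⁴/(4π·1.456×10⁵)).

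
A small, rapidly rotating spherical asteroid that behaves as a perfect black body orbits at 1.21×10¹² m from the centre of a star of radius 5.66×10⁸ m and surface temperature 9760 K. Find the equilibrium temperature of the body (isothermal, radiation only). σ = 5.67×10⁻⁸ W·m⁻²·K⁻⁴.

The star's surface emits σT_*⁴; at distance d the flux is S = σT_*⁴(R_*/d)².
S = 5.67×10⁻⁸·(9760)⁴·(5.66×10⁸/1.21×10¹²)² = 112.6 W/m².
For an isothermal sphere T⁴ = (1−a)S/(4σ) = 4.964×10⁸ K⁴.

T ≈ 149 K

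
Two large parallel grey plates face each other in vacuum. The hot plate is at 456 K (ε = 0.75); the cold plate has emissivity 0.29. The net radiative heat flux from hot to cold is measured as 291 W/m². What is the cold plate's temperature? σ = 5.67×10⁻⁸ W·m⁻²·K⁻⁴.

T₂ ≈ 393 K

q = σ(T₁⁴ − T₂⁴)/(1/ε₁ + 1/ε₂ − 1); denominator = 3.782.
T₂⁴ = T₁⁴ − q·(1/ε₁+1/ε₂−1)/σ = 4.324×10¹⁰ − 291·3.782/5.67×10⁻⁸
    = 2.383×10¹⁰ K⁴.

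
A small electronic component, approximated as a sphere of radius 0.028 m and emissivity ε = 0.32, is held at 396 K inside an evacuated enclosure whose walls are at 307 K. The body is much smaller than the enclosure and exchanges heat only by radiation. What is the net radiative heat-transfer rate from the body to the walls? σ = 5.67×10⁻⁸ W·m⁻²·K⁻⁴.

P_net ≈ 2.81 W

For a small grey body in a large enclosure: P_net = εσA(T_body⁴ − T_wall⁴).
A = 4πr² = 0.009852 m²; T_body⁴ − T_wall⁴ = 2.459×10¹⁰ − 8.883×10⁹ = 1.571×10¹⁰ K⁴.
|P_net| = 0.32·5.67×10⁻⁸·0.009852·1.571×10¹⁰.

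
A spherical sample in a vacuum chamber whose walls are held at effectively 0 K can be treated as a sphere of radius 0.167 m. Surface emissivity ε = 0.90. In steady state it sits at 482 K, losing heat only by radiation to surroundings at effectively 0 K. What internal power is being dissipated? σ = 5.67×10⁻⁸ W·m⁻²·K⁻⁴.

Steady state: P = εσA T⁴.
A = 4πr² = 0.3505 m²; T⁴ = (482)⁴ = 5.397×10¹⁰ K⁴.
P = 0.90 × 5.67×10⁻⁸ × 0.3505 × 5.397×10¹⁰.

P ≈ 965 W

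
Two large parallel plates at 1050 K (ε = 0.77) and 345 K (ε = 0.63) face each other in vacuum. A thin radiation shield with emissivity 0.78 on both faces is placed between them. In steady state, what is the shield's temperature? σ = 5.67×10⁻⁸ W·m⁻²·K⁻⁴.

T_s ≈ 903 K

In steady state the net flux on the hot side equals that on the cold side.
σ(T₁⁴−T_s⁴)/D₁ = σ(T_s⁴−T₂⁴)/D₂, with D₁ = 1/ε₁+1/ε_s−1 = 1.581, D₂ = 1/ε_s+1/ε₂−1 = 1.869.
Solve for T_s⁴: T_s⁴ = (D₂·T₁⁴ + D₁·T₂⁴)/(D₁+D₂) = 6.651×10¹¹ K⁴.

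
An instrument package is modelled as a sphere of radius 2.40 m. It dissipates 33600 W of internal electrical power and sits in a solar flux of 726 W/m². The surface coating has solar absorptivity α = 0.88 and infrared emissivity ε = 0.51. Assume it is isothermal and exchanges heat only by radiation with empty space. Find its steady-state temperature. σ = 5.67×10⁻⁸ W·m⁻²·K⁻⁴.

At steady state, absorbed solar power + internal power = radiated power.
Absorbed: α·S·A_cross = 0.88·726·18.10 = 11560 W (cross-section πr²).
Total input = 11560 + 33600 = 45160 W.
Radiated: εσ·A_surf·T⁴ with A_surf = 4πr² = 72.38 m².
T⁴ = 45160/(0.51·5.67×10⁻⁸·72.38) = 2.158×10¹⁰ K⁴.

T ≈ 383 K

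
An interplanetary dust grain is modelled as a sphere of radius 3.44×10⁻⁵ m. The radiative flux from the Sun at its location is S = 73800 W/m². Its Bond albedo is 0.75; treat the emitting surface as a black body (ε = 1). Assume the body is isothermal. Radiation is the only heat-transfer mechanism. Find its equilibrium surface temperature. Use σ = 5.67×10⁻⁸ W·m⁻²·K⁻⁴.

At equilibrium, absorbed power = emitted power.
Absorbing cross-section = πr² = 3.718×10⁻⁹ m²; emitting surface = 4πr² = 1.487×10⁻⁸ m² (ratio 4).
(1−a)S·A_cross = εσ·A_surf·T⁴  ⇒  T⁴ = (1−a)S/(4σ).
T⁴ = 0.250·73800/(4·5.67×10⁻⁸) = 8.135×10¹⁰ K⁴.
T = (8.135×10¹⁰)^(1/4).

T ≈ 534 K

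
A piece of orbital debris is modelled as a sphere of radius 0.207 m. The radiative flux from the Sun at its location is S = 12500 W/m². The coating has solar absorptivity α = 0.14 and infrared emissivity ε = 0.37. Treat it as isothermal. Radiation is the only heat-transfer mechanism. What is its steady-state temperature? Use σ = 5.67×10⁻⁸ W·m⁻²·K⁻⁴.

T ≈ 380 K

At equilibrium, absorbed power = emitted power.
Absorbing cross-section = πr² = 0.1346 m²; emitting surface = 4πr² = 0.5385 m² (ratio 4).
αS·A_cross = εσ·A_surf·T⁴  ⇒  T⁴ = αS/(ε·4σ).
T⁴ = 0.140·12500/(0.37·4·5.67×10⁻⁸) = 2.085×10¹⁰ K⁴.
T = (2.085×10¹⁰)^(1/4).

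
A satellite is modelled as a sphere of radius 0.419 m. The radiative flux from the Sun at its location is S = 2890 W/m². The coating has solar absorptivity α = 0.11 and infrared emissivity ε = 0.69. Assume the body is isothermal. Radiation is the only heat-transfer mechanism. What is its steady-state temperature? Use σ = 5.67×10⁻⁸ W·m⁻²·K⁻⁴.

T ≈ 212 K

At equilibrium, absorbed power = emitted power.
Absorbing cross-section = πr² = 0.5515 m²; emitting surface = 4πr² = 2.206 m² (ratio 4).
αS·A_cross = εσ·A_surf·T⁴  ⇒  T⁴ = αS/(ε·4σ).
T⁴ = 0.110·2890/(0.69·4·5.67×10⁻⁸) = 2.031×10⁹ K⁴.
T = (2.031×10⁹)^(1/4).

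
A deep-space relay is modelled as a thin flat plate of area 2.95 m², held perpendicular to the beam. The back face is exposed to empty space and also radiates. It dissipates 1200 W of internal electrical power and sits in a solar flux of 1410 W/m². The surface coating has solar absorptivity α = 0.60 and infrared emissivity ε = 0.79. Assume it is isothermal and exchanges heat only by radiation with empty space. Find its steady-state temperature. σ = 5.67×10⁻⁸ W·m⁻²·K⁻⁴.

T ≈ 344 K

At steady state, absorbed solar power + internal power = radiated power.
Absorbed: α·S·A_cross = 0.60·1410·2.950 = 2496 W (cross-section A).
Total input = 2496 + 1200 = 3696 W.
Radiated: εσ·A_surf·T⁴ with A_surf = 2A = 5.900 m².
T⁴ = 3696/(0.79·5.67×10⁻⁸·5.900) = 1.398×10¹⁰ K⁴.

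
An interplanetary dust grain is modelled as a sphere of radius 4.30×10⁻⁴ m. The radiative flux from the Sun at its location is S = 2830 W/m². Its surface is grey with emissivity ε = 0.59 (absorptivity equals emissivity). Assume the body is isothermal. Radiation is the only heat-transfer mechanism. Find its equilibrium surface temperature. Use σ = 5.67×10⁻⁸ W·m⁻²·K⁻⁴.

T ≈ 334 K

At equilibrium, absorbed power = emitted power.
Absorbing cross-section = πr² = 5.809×10⁻⁷ m²; emitting surface = 4πr² = 2.324×10⁻⁶ m² (ratio 4).
εS·A_cross = εσ·A_surf·T⁴  ⇒  T⁴ = S/(4σ)   (ε cancels).
T⁴ = 2830/(4·5.67×10⁻⁸) = 1.248×10¹⁰ K⁴.
T = (1.248×10¹⁰)^(1/4).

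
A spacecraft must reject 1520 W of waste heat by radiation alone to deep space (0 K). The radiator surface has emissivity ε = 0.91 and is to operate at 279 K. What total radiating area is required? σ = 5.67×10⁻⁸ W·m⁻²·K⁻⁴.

A ≈ 4.86 m²

P = εσA T⁴ ⇒ A = P/(εσT⁴).
T⁴ = 6.059×10⁹ K⁴.
A = 1520/(0.91 × 5.67×10⁻⁸ × 6.059×10⁹).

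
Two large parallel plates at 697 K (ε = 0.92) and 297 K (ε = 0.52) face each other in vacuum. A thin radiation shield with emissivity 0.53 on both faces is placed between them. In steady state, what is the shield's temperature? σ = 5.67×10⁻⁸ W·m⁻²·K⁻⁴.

T_s ≈ 614 K

In steady state the net flux on the hot side equals that on the cold side.
σ(T₁⁴−T_s⁴)/D₁ = σ(T_s⁴−T₂⁴)/D₂, with D₁ = 1/ε₁+1/ε_s−1 = 1.974, D₂ = 1/ε_s+1/ε₂−1 = 2.810.
Solve for T_s⁴: T_s⁴ = (D₂·T₁⁴ + D₁·T₂⁴)/(D₁+D₂) = 1.418×10¹¹ K⁴.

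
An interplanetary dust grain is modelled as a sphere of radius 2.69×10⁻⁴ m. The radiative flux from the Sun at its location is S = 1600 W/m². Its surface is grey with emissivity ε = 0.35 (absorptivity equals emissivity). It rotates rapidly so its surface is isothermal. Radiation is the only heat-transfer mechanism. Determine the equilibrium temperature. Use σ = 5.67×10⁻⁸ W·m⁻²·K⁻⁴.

T ≈ 290 K

At equilibrium, absorbed power = emitted power.
Absorbing cross-section = πr² = 2.273×10⁻⁷ m²; emitting surface = 4πr² = 9.093×10⁻⁷ m² (ratio 4).
εS·A_cross = εσ·A_surf·T⁴  ⇒  T⁴ = S/(4σ)   (ε cancels).
T⁴ = 1600/(4·5.67×10⁻⁸) = 7.055×10⁹ K⁴.
T = (7.055×10⁹)^(1/4).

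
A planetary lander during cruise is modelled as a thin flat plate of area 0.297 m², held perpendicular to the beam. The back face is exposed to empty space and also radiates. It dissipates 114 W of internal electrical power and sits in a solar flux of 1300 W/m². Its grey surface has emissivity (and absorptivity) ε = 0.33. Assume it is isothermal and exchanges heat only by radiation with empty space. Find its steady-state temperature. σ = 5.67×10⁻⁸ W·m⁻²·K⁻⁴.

At steady state, absorbed solar power + internal power = radiated power.
Absorbed: α·S·A_cross = 0.33·1300·0.2970 = 127.4 W (cross-section A).
Total input = 127.4 + 114 = 241.4 W.
Radiated: εσ·A_surf·T⁴ with A_surf = 2A = 0.5940 m².
T⁴ = 241.4/(0.33·5.67×10⁻⁸·0.5940) = 2.172×10¹⁰ K⁴.

T ≈ 384 K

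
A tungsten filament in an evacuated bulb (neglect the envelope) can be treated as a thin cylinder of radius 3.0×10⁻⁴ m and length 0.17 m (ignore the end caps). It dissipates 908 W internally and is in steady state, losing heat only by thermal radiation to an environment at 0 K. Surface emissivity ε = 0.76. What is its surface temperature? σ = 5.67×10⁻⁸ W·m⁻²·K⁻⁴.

Steady state: internal power = radiated power, P = εσA T⁴.
Radiating area A = 2πrL = 3.204×10⁻⁴ m².
T⁴ = P/(εσA) = 908/(0.76·5.67×10⁻⁸·3.204×10⁻⁴) = 6.576×10¹³ K⁴.
T = (6.576×10¹³)^(1/4).

T ≈ 2850 K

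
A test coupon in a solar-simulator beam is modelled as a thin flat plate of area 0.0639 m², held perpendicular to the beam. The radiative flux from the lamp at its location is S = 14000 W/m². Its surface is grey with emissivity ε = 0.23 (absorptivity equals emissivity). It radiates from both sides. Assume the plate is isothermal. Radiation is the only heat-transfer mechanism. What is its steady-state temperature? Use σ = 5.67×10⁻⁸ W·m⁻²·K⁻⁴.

T ≈ 593 K

At equilibrium, absorbed power = emitted power.
Absorbing cross-section = A = 0.06390 m²; emitting surface = 2A = 0.1278 m² (ratio 2).
εS·A_cross = εσ·A_surf·T⁴  ⇒  T⁴ = S/(2σ)   (ε cancels).
T⁴ = 14000/(2·5.67×10⁻⁸) = 1.235×10¹¹ K⁴.
T = (1.235×10¹¹)^(1/4).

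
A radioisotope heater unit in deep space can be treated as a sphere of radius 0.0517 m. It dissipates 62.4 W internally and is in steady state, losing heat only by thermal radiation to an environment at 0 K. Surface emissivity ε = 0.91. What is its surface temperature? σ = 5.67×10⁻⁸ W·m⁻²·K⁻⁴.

T ≈ 436 K

Steady state: internal power = radiated power, P = εσA T⁴.
Radiating area A = 4πr² = 0.03359 m².
T⁴ = P/(εσA) = 62.4/(0.91·5.67×10⁻⁸·0.03359) = 3.601×10¹⁰ K⁴.
T = (3.601×10¹⁰)^(1/4).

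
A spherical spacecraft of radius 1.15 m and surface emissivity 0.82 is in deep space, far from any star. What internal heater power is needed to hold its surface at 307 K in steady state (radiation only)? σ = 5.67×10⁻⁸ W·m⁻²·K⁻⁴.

P ≈ 6860 W

P = εσ·4πr²·T⁴.
4πr² = 16.62 m²; T⁴ = 8.883×10⁹ K⁴.
P = 0.82·5.67×10⁻⁸·16.62·8.883×10⁹.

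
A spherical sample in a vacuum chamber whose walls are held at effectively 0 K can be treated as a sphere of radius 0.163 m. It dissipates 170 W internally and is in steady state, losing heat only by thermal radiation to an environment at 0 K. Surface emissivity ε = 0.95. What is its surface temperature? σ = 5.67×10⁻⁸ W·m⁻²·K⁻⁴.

T ≈ 312 K

Steady state: internal power = radiated power, P = εσA T⁴.
Radiating area A = 4πr² = 0.3339 m².
T⁴ = P/(εσA) = 170/(0.95·5.67×10⁻⁸·0.3339) = 9.453×10⁹ K⁴.
T = (9.453×10⁹)^(1/4).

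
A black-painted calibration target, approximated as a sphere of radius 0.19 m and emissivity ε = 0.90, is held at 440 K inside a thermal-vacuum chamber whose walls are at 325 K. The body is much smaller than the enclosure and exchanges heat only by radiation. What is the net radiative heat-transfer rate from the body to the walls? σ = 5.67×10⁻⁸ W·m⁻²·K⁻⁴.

P_net ≈ 609 W

For a small grey body in a large enclosure: P_net = εσA(T_body⁴ − T_wall⁴).
A = 4πr² = 0.4536 m²; T_body⁴ − T_wall⁴ = 3.748×10¹⁰ − 1.116×10¹⁰ = 2.632×10¹⁰ K⁴.
|P_net| = 0.90·5.67×10⁻⁸·0.4536·2.632×10¹⁰.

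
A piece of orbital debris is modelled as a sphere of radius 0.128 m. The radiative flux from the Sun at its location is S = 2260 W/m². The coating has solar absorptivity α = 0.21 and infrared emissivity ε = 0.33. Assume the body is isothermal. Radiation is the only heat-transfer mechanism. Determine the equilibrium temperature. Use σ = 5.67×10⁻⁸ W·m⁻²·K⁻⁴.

T ≈ 282 K

At equilibrium, absorbed power = emitted power.
Absorbing cross-section = πr² = 0.05147 m²; emitting surface = 4πr² = 0.2059 m² (ratio 4).
αS·A_cross = εσ·A_surf·T⁴  ⇒  T⁴ = αS/(ε·4σ).
T⁴ = 0.210·2260/(0.33·4·5.67×10⁻⁸) = 6.341×10⁹ K⁴.
T = (6.341×10⁹)^(1/4).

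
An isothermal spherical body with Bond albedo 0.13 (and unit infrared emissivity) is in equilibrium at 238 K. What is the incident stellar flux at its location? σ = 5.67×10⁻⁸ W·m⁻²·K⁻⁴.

(1−a)S·πr² = σ·4πr²·T⁴ ⇒ S = 4σT⁴/(1−a).
S = 4·5.67×10⁻⁸·3.209×10⁹/0.870.

S ≈ 836 W/m²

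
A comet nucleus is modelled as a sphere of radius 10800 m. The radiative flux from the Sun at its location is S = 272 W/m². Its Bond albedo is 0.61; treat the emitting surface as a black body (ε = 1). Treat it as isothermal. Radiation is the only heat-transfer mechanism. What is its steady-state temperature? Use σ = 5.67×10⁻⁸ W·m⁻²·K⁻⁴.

At equilibrium, absorbed power = emitted power.
Absorbing cross-section = πr² = 3.664×10⁸ m²; emitting surface = 4πr² = 1.466×10⁹ m² (ratio 4).
(1−a)S·A_cross = εσ·A_surf·T⁴  ⇒  T⁴ = (1−a)S/(4σ).
T⁴ = 0.390·272/(4·5.67×10⁻⁸) = 4.677×10⁸ K⁴.
T = (4.677×10⁸)^(1/4).

T ≈ 147 K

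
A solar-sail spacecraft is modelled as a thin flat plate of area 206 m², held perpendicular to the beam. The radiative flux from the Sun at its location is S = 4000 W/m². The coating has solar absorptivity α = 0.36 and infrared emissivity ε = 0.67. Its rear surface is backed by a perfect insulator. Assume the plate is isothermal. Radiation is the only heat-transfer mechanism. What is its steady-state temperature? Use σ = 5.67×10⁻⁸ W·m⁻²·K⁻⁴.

T ≈ 441 K

At equilibrium, absorbed power = emitted power.
Absorbing cross-section = A = 206.0 m²; emitting surface = A = 206.0 m² (ratio 1).
αS·A_cross = εσ·A_surf·T⁴  ⇒  T⁴ = αS/(ε·1σ).
T⁴ = 0.360·4000/(0.67·1·5.67×10⁻⁸) = 3.791×10¹⁰ K⁴.
T = (3.791×10¹⁰)^(1/4).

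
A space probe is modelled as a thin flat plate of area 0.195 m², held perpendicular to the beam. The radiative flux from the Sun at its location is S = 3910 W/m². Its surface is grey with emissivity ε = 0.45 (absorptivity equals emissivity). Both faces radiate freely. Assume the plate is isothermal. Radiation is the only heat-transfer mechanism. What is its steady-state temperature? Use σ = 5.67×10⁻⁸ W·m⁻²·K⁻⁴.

At equilibrium, absorbed power = emitted power.
Absorbing cross-section = A = 0.1950 m²; emitting surface = 2A = 0.3900 m² (ratio 2).
εS·A_cross = εσ·A_surf·T⁴  ⇒  T⁴ = S/(2σ)   (ε cancels).
T⁴ = 3910/(2·5.67×10⁻⁸) = 3.448×10¹⁰ K⁴.
T = (3.448×10¹⁰)^(1/4).

T ≈ 431 K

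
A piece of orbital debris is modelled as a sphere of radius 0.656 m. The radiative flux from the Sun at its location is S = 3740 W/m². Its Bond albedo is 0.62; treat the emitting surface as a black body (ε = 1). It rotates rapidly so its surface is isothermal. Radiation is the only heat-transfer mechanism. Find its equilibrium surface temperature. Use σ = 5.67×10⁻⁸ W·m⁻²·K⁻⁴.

At equilibrium, absorbed power = emitted power.
Absorbing cross-section = πr² = 1.352 m²; emitting surface = 4πr² = 5.408 m² (ratio 4).
(1−a)S·A_cross = εσ·A_surf·T⁴  ⇒  T⁴ = (1−a)S/(4σ).
T⁴ = 0.380·3740/(4·5.67×10⁻⁸) = 6.266×10⁹ K⁴.
T = (6.266×10⁹)^(1/4).

T ≈ 281 K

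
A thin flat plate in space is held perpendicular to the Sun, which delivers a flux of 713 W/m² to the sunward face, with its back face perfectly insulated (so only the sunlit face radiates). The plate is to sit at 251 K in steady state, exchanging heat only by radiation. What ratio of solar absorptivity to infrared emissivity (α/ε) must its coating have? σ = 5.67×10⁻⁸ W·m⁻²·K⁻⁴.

α/ε ≈ 0.316

Balance: αS·A = εσ·1A·T⁴ ⇒ α/ε = σT⁴/S.
α/ε = 5.67×10⁻⁸·(251)⁴/713 = 5.67×10⁻⁸·3.969×10⁹/713.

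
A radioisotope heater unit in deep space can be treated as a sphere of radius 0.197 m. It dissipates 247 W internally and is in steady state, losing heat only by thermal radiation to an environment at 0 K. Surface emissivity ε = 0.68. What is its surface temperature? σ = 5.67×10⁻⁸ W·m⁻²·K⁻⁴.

Steady state: internal power = radiated power, P = εσA T⁴.
Radiating area A = 4πr² = 0.4877 m².
T⁴ = P/(εσA) = 247/(0.68·5.67×10⁻⁸·0.4877) = 1.314×10¹⁰ K⁴.
T = (1.314×10¹⁰)^(1/4).

T ≈ 339 K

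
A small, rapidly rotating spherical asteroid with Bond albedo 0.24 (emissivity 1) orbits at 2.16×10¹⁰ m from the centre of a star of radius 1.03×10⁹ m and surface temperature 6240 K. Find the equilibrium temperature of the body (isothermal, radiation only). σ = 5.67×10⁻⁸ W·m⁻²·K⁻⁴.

The star's surface emits σT_*⁴; at distance d the flux is S = σT_*⁴(R_*/d)².
S = 5.67×10⁻⁸·(6240)⁴·(1.03×10⁹/2.16×10¹⁰)² = 1.955×10⁵ W/m².
For an isothermal sphere T⁴ = (1−a)S/(4σ) = 6.550×10¹¹ K⁴.

T ≈ 900 K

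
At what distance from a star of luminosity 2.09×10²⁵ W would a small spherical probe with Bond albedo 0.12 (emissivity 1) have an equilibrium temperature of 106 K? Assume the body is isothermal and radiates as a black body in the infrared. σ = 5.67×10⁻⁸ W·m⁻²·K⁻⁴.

d ≈ 2.26×10¹¹ m

For an isothermal black-emitting sphere, (1−a)S·πr² = σ·4πr²·T⁴ ⇒ S = 4σT⁴/(1−a).
S = 4·5.67×10⁻⁸·(106)⁴/0.880 = 32.54 W/m².
Flux falls as S = L/(4πd²), so d = √(L/(4πS)) = √(2.09×10²⁵/(4π·32.54)).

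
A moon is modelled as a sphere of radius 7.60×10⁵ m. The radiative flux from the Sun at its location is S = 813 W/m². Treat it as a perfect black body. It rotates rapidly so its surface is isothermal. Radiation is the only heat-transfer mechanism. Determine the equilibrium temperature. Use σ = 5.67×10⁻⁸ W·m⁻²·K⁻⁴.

At equilibrium, absorbed power = emitted power.
Absorbing cross-section = πr² = 1.815×10¹² m²; emitting surface = 4πr² = 7.258×10¹² m² (ratio 4).
S·A_cross = εσ·A_surf·T⁴  ⇒  T⁴ = S/(4σ).
T⁴ = 1.00·813/(4·5.67×10⁻⁸) = 3.585×10⁹ K⁴.
T = (3.585×10⁹)^(1/4).

T ≈ 245 K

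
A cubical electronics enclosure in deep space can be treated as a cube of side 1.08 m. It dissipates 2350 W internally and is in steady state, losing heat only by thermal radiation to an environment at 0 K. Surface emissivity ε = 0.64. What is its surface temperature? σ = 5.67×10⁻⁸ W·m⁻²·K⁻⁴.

T ≈ 310 K

Steady state: internal power = radiated power, P = εσA T⁴.
Radiating area A = 6L² = 6.998 m².
T⁴ = P/(εσA) = 2350/(0.64·5.67×10⁻⁸·6.998) = 9.254×10⁹ K⁴.
T = (9.254×10⁹)^(1/4).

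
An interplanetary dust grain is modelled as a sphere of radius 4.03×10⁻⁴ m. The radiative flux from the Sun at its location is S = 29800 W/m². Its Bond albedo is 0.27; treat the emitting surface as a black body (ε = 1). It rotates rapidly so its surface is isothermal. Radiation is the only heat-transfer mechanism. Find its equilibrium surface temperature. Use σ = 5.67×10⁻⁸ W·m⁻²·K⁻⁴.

T ≈ 557 K

At equilibrium, absorbed power = emitted power.
Absorbing cross-section = πr² = 5.102×10⁻⁷ m²; emitting surface = 4πr² = 2.041×10⁻⁶ m² (ratio 4).
(1−a)S·A_cross = εσ·A_surf·T⁴  ⇒  T⁴ = (1−a)S/(4σ).
T⁴ = 0.730·29800/(4·5.67×10⁻⁸) = 9.592×10¹⁰ K⁴.
T = (9.592×10¹⁰)^(1/4).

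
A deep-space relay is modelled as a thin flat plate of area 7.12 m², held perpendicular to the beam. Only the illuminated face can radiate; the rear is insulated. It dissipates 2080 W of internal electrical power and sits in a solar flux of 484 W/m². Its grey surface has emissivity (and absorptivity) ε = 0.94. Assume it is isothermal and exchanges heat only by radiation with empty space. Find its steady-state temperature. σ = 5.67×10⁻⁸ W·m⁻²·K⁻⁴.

T ≈ 344 K

At steady state, absorbed solar power + internal power = radiated power.
Absorbed: α·S·A_cross = 0.94·484·7.120 = 3239 W (cross-section A).
Total input = 3239 + 2080 = 5319 W.
Radiated: εσ·A_surf·T⁴ with A_surf = A = 7.120 m².
T⁴ = 5319/(0.94·5.67×10⁻⁸·7.120) = 1.402×10¹⁰ K⁴.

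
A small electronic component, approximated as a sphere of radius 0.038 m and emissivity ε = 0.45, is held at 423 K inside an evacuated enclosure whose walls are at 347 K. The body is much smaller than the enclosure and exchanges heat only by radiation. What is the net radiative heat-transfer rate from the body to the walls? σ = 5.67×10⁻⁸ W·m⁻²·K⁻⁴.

For a small grey body in a large enclosure: P_net = εσA(T_body⁴ − T_wall⁴).
A = 4πr² = 0.01815 m²; T_body⁴ − T_wall⁴ = 3.202×10¹⁰ − 1.450×10¹⁰ = 1.752×10¹⁰ K⁴.
|P_net| = 0.45·5.67×10⁻⁸·0.01815·1.752×10¹⁰.

P_net ≈ 8.11 W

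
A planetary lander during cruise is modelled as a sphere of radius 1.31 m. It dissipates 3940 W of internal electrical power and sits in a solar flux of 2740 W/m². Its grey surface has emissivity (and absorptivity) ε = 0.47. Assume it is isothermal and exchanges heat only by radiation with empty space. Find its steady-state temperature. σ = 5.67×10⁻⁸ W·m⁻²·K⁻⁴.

T ≈ 371 K

At steady state, absorbed solar power + internal power = radiated power.
Absorbed: α·S·A_cross = 0.47·2740·5.391 = 6943 W (cross-section πr²).
Total input = 6943 + 3940 = 10880 W.
Radiated: εσ·A_surf·T⁴ with A_surf = 4πr² = 21.57 m².
T⁴ = 10880/(0.47·5.67×10⁻⁸·21.57) = 1.894×10¹⁰ K⁴.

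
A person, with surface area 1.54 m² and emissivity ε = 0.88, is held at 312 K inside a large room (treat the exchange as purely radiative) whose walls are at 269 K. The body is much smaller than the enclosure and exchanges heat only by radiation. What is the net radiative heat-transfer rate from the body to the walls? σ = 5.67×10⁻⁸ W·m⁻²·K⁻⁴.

P_net ≈ 326 W

For a small grey body in a large enclosure: P_net = εσA(T_body⁴ − T_wall⁴).
A = 1.54 m²; T_body⁴ − T_wall⁴ = 9.476×10⁹ − 5.236×10⁹ = 4.240×10⁹ K⁴.
|P_net| = 0.88·5.67×10⁻⁸·1.540·4.240×10⁹.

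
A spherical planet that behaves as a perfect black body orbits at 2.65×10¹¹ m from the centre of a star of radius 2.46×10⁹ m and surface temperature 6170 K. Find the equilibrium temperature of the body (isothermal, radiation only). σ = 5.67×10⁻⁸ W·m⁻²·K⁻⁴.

The star's surface emits σT_*⁴; at distance d the flux is S = σT_*⁴(R_*/d)².
S = 5.67×10⁻⁸·(6170)⁴·(2.46×10⁹/2.65×10¹¹)² = 7081 W/m².
For an isothermal sphere T⁴ = (1−a)S/(4σ) = 3.122×10¹⁰ K⁴.

T ≈ 420 K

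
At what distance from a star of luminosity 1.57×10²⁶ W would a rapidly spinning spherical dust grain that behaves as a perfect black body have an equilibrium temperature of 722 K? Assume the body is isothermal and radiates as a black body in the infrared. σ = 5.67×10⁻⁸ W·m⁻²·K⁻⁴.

For an isothermal black-emitting sphere, (1−a)S·πr² = σ·4πr²·T⁴ ⇒ S = 4σT⁴/(1−a).
S = 4·5.67×10⁻⁸·(722)⁴/1.00 = 61630 W/m².
Flux falls as S = L/(4πd²), so d = √(L/(4πS)) = √(1.57×10²⁶/(4π·61630)).

d ≈ 1.42×10¹⁰ m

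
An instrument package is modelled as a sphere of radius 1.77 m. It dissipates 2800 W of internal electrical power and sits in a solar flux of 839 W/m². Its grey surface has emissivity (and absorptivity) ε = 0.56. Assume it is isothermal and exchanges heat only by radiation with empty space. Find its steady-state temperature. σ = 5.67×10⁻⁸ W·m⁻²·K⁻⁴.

At steady state, absorbed solar power + internal power = radiated power.
Absorbed: α·S·A_cross = 0.56·839·9.842 = 4624 W (cross-section πr²).
Total input = 4624 + 2800 = 7424 W.
Radiated: εσ·A_surf·T⁴ with A_surf = 4πr² = 39.37 m².
T⁴ = 7424/(0.56·5.67×10⁻⁸·39.37) = 5.939×10⁹ K⁴.

T ≈ 278 K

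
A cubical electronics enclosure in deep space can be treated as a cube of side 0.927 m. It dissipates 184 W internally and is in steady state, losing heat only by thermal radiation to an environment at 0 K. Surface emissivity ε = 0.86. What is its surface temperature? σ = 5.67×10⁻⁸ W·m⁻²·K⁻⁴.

Steady state: internal power = radiated power, P = εσA T⁴.
Radiating area A = 6L² = 5.156 m².
T⁴ = P/(εσA) = 184/(0.86·5.67×10⁻⁸·5.156) = 7.319×10⁸ K⁴.
T = (7.319×10⁸)^(1/4).

T ≈ 164 K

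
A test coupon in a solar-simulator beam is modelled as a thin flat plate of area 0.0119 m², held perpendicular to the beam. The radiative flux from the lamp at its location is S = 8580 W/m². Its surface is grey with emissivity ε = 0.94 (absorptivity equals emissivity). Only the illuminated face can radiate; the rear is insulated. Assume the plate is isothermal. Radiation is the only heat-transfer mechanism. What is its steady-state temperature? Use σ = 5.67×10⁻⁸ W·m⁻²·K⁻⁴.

At equilibrium, absorbed power = emitted power.
Absorbing cross-section = A = 0.01190 m²; emitting surface = A = 0.01190 m² (ratio 1).
εS·A_cross = εσ·A_surf·T⁴  ⇒  T⁴ = S/(1σ)   (ε cancels).
T⁴ = 8580/(1·5.67×10⁻⁸) = 1.513×10¹¹ K⁴.
T = (1.513×10¹¹)^(1/4).

T ≈ 624 K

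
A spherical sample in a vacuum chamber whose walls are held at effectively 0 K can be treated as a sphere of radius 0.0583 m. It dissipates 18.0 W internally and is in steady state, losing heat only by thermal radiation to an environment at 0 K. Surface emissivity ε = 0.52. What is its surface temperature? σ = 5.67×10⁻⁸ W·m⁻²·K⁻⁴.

T ≈ 346 K

Steady state: internal power = radiated power, P = εσA T⁴.
Radiating area A = 4πr² = 0.04271 m².
T⁴ = P/(εσA) = 18.0/(0.52·5.67×10⁻⁸·0.04271) = 1.429×10¹⁰ K⁴.
T = (1.429×10¹⁰)^(1/4).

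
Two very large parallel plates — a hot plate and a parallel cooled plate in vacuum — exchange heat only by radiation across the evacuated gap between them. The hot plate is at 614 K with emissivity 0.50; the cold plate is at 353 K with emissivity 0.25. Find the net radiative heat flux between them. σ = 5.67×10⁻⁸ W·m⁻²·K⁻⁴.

For two infinite grey parallel plates, q = σ(T₁⁴ − T₂⁴)/(1/ε₁ + 1/ε₂ − 1).
T₁⁴ − T₂⁴ = 1.421×10¹¹ − 1.553×10¹⁰ = 1.266×10¹¹ K⁴.
1/ε₁ + 1/ε₂ − 1 = 2.000 + 4.000 − 1 = 5.000.
q = 5.67×10⁻⁸ × 1.266×10¹¹ / 5.000.

q ≈ 1440 W/m²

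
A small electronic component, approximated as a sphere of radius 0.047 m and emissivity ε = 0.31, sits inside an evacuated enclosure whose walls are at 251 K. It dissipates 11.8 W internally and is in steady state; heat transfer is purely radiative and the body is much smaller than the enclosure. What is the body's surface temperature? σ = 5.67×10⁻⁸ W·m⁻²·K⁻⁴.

For a small grey body in a large enclosure, net radiated power = εσA(T⁴ − T_w⁴).
Steady state: P = εσA(T⁴ − T_w⁴) with A = 4πr² = 0.02776 m².
T⁴ = P/(εσA) + T_w⁴ = 11.8/(0.31·5.67×10⁻⁸·0.02776) + (251)⁴
    = 2.418×10¹⁰ + 3.969×10⁹ = 2.815×10¹⁰ K⁴.

T ≈ 410 K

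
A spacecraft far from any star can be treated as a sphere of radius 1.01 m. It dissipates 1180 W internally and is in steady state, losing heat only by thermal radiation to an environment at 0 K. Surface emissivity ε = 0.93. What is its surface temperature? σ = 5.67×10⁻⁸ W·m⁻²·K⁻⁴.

Steady state: internal power = radiated power, P = εσA T⁴.
Radiating area A = 4πr² = 12.82 m².
T⁴ = P/(εσA) = 1180/(0.93·5.67×10⁻⁸·12.82) = 1.746×10⁹ K⁴.
T = (1.746×10⁹)^(1/4).

T ≈ 204 K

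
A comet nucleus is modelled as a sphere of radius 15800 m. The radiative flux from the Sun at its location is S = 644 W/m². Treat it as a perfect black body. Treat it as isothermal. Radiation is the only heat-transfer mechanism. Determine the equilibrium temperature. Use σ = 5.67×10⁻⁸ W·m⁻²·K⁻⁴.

At equilibrium, absorbed power = emitted power.
Absorbing cross-section = πr² = 7.843×10⁸ m²; emitting surface = 4πr² = 3.137×10⁹ m² (ratio 4).
S·A_cross = εσ·A_surf·T⁴  ⇒  T⁴ = S/(4σ).
T⁴ = 1.00·644/(4·5.67×10⁻⁸) = 2.840×10⁹ K⁴.
T = (2.840×10⁹)^(1/4).

T ≈ 231 K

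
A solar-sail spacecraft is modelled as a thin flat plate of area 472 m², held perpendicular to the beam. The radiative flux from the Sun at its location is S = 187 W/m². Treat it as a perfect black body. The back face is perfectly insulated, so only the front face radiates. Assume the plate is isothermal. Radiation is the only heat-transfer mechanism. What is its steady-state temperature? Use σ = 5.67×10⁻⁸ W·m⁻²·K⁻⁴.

At equilibrium, absorbed power = emitted power.
Absorbing cross-section = A = 472.0 m²; emitting surface = A = 472.0 m² (ratio 1).
S·A_cross = εσ·A_surf·T⁴  ⇒  T⁴ = S/(1σ).
T⁴ = 1.00·187/(1·5.67×10⁻⁸) = 3.298×10⁹ K⁴.
T = (3.298×10⁹)^(1/4).

T ≈ 240 K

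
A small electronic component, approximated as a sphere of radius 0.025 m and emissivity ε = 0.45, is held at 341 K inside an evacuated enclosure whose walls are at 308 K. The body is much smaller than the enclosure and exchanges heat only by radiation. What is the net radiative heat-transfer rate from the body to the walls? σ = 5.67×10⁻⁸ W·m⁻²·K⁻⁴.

P_net ≈ 0.906 W

For a small grey body in a large enclosure: P_net = εσA(T_body⁴ − T_wall⁴).
A = 4πr² = 0.007854 m²; T_body⁴ − T_wall⁴ = 1.352×10¹⁰ − 8.999×10⁹ = 4.522×10⁹ K⁴.
|P_net| = 0.45·5.67×10⁻⁸·0.007854·4.522×10⁹.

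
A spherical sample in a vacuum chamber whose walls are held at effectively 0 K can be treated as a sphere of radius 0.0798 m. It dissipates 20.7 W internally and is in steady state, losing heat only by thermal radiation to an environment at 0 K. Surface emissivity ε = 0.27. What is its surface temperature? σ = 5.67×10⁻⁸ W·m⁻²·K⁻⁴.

Steady state: internal power = radiated power, P = εσA T⁴.
Radiating area A = 4πr² = 0.08002 m².
T⁴ = P/(εσA) = 20.7/(0.27·5.67×10⁻⁸·0.08002) = 1.690×10¹⁰ K⁴.
T = (1.690×10¹⁰)^(1/4).

T ≈ 361 K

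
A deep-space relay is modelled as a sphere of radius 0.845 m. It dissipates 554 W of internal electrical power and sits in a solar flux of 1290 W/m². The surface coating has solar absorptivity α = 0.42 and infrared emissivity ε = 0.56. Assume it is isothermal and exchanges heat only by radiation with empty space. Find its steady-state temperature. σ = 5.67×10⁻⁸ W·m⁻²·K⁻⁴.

At steady state, absorbed solar power + internal power = radiated power.
Absorbed: α·S·A_cross = 0.42·1290·2.243 = 1215 W (cross-section πr²).
Total input = 1215 + 554 = 1769 W.
Radiated: εσ·A_surf·T⁴ with A_surf = 4πr² = 8.973 m².
T⁴ = 1769/(0.56·5.67×10⁻⁸·8.973) = 6.210×10⁹ K⁴.

T ≈ 281 K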